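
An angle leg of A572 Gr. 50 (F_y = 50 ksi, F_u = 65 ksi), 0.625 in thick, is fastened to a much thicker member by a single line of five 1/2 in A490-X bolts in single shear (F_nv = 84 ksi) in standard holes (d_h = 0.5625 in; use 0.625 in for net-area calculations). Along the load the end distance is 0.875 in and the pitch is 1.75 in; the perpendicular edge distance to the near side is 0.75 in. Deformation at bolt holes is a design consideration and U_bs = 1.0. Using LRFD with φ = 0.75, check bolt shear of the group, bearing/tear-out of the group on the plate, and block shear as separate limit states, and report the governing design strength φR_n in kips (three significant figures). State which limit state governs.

Bolt shear: A_b = π·0.5²/4 = 0.1963 in²; R_n = 84 × 0.1963 × 5 × 1 = 82.47 kips → 0.75 × 82.47 = 61.9 kips.
Bearing: edge l_c = 0.5938, r_n = 28.95 kips; interior l_c = 1.188, r_n = 48.75 kips; R_n = 28.95 + 4·48.75 = 223.9 kips → 168 kips.
Block shear: A_gv = 4.922, A_nv = 3.164, A_nt = 0.2734 in²; R_n = min(0.6F_uA_nv, 0.6F_yA_gv) + U_bs·F_u·A_nt = 141.2 kips → 106 kips.
Bolt shear governs: 61.9 kips.

61.9 kips (bolt shear governs)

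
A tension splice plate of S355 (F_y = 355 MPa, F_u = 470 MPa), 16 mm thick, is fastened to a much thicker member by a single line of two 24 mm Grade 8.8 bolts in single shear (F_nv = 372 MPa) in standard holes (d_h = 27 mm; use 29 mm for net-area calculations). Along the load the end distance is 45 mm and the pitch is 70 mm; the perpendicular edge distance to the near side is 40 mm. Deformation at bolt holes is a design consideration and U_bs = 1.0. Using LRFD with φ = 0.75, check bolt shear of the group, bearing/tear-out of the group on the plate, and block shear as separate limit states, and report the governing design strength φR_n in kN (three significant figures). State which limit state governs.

Bolt shear: A_b = π·24²/4 = 452.4 mm²; R_n = 372 × 452.4 × 2 × 1 / 1000 = 336.6 kN → 0.75 × 336.6 = 252 kN.
Bearing: edge l_c = 31.5, r_n = 284.3 kN; interior l_c = 43, r_n = 388 kN; R_n = 284.3 + 1·388 = 672.3 kN → 504 kN.
Block shear: A_gv = 1840, A_nv = 1144, A_nt = 408 mm²; R_n = min(0.6F_uA_nv, 0.6F_yA_gv) + U_bs·F_u·A_nt = 514.4 kN → 386 kN.
Bolt shear governs: 252 kN.

252 kN (bolt shear governs)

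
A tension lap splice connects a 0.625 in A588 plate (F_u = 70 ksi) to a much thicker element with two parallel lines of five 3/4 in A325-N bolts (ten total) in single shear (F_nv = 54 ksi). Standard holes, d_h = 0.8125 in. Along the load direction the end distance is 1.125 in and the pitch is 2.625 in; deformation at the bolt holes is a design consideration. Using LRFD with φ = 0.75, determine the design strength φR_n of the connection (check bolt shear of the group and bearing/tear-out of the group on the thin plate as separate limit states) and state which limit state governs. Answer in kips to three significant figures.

Bolt shear: A_b = π·0.75²/4 = 0.4418 in²; R_n = 54 × 0.4418 × 10 × 1 = 238.6 kips → 0.75 × 238.6 = 179 kips.
Bearing (1.2 l_c t F_u ≤ 2.4 d t F_u): upper limit = 2.4·0.75·0.625·70 = 78.75 kips.
  Edge l_c = 1.125 − 0.8125/2 = 0.7188 → r_n = 37.73 kips; interior l_c = 2.625 − 0.8125 = 1.812 → r_n = 78.75 kips.
  R_n,bearing = 2·37.73 + 8·78.75 = 705.5 kips → 0.75 × 705.5 = 529 kips.
Bolt shear governs: 179 kips.

179 kips (bolt shear governs)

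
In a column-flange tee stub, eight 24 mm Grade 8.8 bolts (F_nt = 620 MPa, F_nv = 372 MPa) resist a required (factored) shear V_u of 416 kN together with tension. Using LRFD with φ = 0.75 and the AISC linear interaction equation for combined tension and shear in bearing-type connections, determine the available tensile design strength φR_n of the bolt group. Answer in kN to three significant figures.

A_b = π·24²/4 = 452.4 mm²; f_rv = 416 × 1000 / (8 × 452.4) = 114.9 MPa.
F'_nt = 1.3 F_nt − (F_nt / φF_nv) f_rv = 1.3·620 − (620/(0.75·372))·114.9 = 550.6 MPa, capped at F_nt → F'_nt = 550.6 MPa.
R_n = F'_nt · A_b · n = 550.6 × 452.4 × 8 / 1000 = 1993 kN.
Design strength φR_n = 0.75 × 1993 = 1490 kN.

1490 kN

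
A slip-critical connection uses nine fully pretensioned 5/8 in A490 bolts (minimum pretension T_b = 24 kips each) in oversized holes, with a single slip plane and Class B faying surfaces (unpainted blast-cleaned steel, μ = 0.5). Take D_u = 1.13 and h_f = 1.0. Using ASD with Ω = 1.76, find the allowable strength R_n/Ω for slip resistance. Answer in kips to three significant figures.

R_n = μ · D_u · h_f · T_b · n_s · n_b = 0.5 × 1.13 × 1.0 × 24 × 1 × 9 = 122 kips.
Allowable strength R_n/Ω = 122 / 1.76 = 69.3 kips.

69.3 kips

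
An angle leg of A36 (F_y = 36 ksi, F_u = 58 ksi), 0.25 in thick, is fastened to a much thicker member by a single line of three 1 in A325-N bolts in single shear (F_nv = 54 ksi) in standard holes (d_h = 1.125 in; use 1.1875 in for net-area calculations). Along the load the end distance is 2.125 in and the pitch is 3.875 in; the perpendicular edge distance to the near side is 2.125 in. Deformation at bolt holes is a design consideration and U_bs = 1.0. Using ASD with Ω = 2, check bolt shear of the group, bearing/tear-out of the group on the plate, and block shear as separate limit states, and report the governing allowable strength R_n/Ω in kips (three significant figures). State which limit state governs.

Bolt shear: A_b = π·1²/4 = 0.7854 in²; R_n = 54 × 0.7854 × 3 × 1 = 127.2 kips → 127.2 / 2 = 63.6 kips.
Bearing: edge l_c = 1.562, r_n = 27.19 kips; interior l_c = 2.75, r_n = 34.8 kips; R_n = 27.19 + 2·34.8 = 96.79 kips → 48.4 kips.
Block shear: A_gv = 2.469, A_nv = 1.727, A_nt = 0.3828 in²; R_n = min(0.6F_uA_nv, 0.6F_yA_gv) + U_bs·F_u·A_nt = 75.53 kips → 37.8 kips.
Block shear governs: 37.8 kips.

37.8 kips (block shear governs)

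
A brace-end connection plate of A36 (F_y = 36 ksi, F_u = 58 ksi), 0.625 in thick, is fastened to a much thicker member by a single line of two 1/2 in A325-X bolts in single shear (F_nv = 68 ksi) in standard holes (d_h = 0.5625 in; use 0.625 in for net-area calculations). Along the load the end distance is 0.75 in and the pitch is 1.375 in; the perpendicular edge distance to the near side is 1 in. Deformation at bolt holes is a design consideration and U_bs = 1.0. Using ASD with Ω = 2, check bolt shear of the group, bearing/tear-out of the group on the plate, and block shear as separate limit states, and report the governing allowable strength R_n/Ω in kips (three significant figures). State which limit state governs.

13.4 kips (bolt shear governs)

Bolt shear: A_b = π·0.5²/4 = 0.1963 in²; R_n = 68 × 0.1963 × 2 × 1 = 26.7 kips → 26.7 / 2 = 13.4 kips.
Bearing: edge l_c = 0.4688, r_n = 20.39 kips; interior l_c = 0.8125, r_n = 35.34 kips; R_n = 20.39 + 1·35.34 = 55.73 kips → 27.9 kips.
Block shear: A_gv = 1.328, A_nv = 0.7422, A_nt = 0.4297 in²; R_n = min(0.6F_uA_nv, 0.6F_yA_gv) + U_bs·F_u·A_nt = 50.75 kips → 25.4 kips.
Bolt shear governs: 13.4 kips.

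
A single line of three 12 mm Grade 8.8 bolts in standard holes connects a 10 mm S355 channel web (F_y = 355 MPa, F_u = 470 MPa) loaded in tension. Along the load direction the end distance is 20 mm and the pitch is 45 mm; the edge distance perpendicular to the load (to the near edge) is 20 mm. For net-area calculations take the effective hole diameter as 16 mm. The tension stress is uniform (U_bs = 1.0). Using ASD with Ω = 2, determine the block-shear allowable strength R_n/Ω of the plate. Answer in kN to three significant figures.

Shear plane L_v = 20 + 2·45 = 110 mm; A_gv = 110 × 10 = 1100 mm².
A_nv = (110 − 2.5·16) × 10 = 700 mm².
A_nt = (20 − 0.5·16) × 10 = 120 mm².
0.6 F_u A_nv = 197.4 kN; 0.6 F_y A_gv = 234.3 kN → shear rupture governs the shear term.
R_n = 197.4 + 1.0 × 470 × 120 / 1000 = 253.8 kN.
Allowable strength R_n/Ω = 253.8 / 2 = 127 kN.

127 kN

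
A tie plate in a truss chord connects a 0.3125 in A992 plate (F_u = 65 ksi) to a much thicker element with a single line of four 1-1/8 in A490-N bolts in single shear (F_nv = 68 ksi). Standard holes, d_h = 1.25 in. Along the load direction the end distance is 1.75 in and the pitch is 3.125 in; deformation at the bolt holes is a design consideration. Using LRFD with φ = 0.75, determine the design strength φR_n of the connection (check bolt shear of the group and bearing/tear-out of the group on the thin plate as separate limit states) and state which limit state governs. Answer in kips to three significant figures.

123 kips (bearing governs)

Bolt shear: A_b = π·1.125²/4 = 0.994 in²; R_n = 68 × 0.994 × 4 × 1 = 270.4 kips → 0.75 × 270.4 = 203 kips.
Bearing (1.2 l_c t F_u ≤ 2.4 d t F_u): upper limit = 2.4·1.125·0.3125·65 = 54.84 kips.
  Edge l_c = 1.75 − 1.25/2 = 1.125 → r_n = 27.42 kips; interior l_c = 3.125 − 1.25 = 1.875 → r_n = 45.7 kips.
  R_n,bearing = 1·27.42 + 3·45.7 = 164.5 kips → 0.75 × 164.5 = 123 kips.
Bearing governs: 123 kips.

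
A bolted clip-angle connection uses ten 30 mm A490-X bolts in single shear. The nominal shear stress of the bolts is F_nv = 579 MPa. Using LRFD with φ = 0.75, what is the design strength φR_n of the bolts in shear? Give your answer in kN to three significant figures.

A_b = π × 30² / 4 = 706.9 mm².
R_n = F_nv · A_b · n · n_s = 579 × 706.9 × 10 × 1 / 1000 = 4093 kN.
Design strength φR_n = 0.75 × 4093 = 3070 kN.

3070 kN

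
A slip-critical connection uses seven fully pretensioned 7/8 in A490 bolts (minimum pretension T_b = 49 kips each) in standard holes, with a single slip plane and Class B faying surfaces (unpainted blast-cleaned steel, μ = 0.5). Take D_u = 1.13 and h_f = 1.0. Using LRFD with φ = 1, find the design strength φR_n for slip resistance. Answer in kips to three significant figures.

R_n = μ · D_u · h_f · T_b · n_s · n_b = 0.5 × 1.13 × 1.0 × 49 × 1 × 7 = 193.8 kips.
Design strength φR_n = 1 × 193.8 = 194 kips.

194 kips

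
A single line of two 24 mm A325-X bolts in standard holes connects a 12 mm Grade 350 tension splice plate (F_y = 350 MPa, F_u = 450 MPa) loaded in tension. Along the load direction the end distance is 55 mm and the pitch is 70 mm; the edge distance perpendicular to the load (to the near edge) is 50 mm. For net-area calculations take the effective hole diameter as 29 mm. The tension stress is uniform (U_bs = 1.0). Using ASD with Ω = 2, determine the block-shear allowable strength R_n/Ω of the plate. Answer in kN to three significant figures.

Shear plane L_v = 55 + 1·70 = 125 mm; A_gv = 125 × 12 = 1500 mm².
A_nv = (125 − 1.5·29) × 12 = 978 mm².
A_nt = (50 − 0.5·29) × 12 = 426 mm².
0.6 F_u A_nv = 264.1 kN; 0.6 F_y A_gv = 315 kN → shear rupture governs the shear term.
R_n = 264.1 + 1.0 × 450 × 426 / 1000 = 455.8 kN.
Allowable strength R_n/Ω = 455.8 / 2 = 228 kN.

228 kN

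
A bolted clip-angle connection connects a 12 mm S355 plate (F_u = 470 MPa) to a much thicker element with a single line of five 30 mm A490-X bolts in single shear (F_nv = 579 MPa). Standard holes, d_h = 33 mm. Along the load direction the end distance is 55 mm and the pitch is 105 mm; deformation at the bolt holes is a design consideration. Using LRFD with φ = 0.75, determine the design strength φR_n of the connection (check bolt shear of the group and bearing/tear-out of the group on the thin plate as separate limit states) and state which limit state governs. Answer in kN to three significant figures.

1410 kN (bearing governs)

Bolt shear: A_b = π·30²/4 = 706.9 mm²; R_n = 579 × 706.9 × 5 × 1 / 1000 = 2046 kN → 0.75 × 2046 = 1530 kN.
Bearing (1.2 l_c t F_u ≤ 2.4 d t F_u): upper limit = 2.4·30·12·470 / 1000 = 406.1 kN.
  Edge l_c = 55 − 33/2 = 38.5 → r_n = 260.6 kN; interior l_c = 105 − 33 = 72 → r_n = 406.1 kN.
  R_n,bearing = 1·260.6 + 4·406.1 = 1885 kN → 0.75 × 1885 = 1410 kN.
Bearing governs: 1410 kN.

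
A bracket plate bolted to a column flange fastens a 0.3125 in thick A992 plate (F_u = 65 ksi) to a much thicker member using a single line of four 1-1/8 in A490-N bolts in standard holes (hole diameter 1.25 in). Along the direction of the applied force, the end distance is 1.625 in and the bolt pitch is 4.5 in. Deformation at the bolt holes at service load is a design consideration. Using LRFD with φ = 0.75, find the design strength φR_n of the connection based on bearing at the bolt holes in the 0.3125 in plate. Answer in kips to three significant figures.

142 kips

Per bolt r_n = 1.2 l_c t F_u ≤ 2.4 d t F_u; upper limit = 2.4 × 1.125 × 0.3125 × 65 = 54.84 kips.
Edge bolt: l_c = 1.625 − 1.25/2 = 1 in → 1.2 × 1 × 0.3125 × 65 = 24.38 → r_n = 24.38 kips.
Interior bolts: l_c = 4.5 − 1.25 = 3.25 in → 1.2 × 3.25 × 0.3125 × 65 = 79.22 → r_n = 54.84 kips.
R_n = 1 × 24.38 + 3 × 54.84 = 188.9 kips.
Design strength φR_n = 0.75 × 188.9 = 142 kips.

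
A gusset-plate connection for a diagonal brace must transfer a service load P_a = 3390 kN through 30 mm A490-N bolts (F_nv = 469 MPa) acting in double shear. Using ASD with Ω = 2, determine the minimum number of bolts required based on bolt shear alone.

11 bolts

A_b = π·30²/4 = 706.9 mm².
Per-bolt allowable strength R_n/Ω = 469 × 706.9 × 2 / 1000 / 2 = 331.5 kN.
n ≥ 3390 / 331.5 = 10.23 → use 11 bolts.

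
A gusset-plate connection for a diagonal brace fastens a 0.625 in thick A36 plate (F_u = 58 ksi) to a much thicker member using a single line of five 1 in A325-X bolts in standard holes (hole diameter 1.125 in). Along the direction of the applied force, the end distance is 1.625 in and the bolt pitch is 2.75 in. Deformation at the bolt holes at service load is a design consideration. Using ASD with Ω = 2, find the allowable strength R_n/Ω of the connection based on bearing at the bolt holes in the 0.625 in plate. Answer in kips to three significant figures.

Per bolt r_n = 1.2 l_c t F_u ≤ 2.4 d t F_u; upper limit = 2.4 × 1 × 0.625 × 58 = 87 kips.
Edge bolt: l_c = 1.625 − 1.125/2 = 1.062 in → 1.2 × 1.062 × 0.625 × 58 = 46.22 → r_n = 46.22 kips.
Interior bolts: l_c = 2.75 − 1.125 = 1.625 in → 1.2 × 1.625 × 0.625 × 58 = 70.69 → r_n = 70.69 kips.
R_n = 1 × 46.22 + 4 × 70.69 = 329 kips.
Allowable strength R_n/Ω = 329 / 2 = 164 kips.

164 kips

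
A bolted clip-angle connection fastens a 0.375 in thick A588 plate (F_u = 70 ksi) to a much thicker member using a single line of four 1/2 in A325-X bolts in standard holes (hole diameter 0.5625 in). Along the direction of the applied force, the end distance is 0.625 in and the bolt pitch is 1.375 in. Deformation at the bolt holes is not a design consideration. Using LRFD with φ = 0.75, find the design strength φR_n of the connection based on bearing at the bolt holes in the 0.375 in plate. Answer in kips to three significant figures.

Per bolt r_n = 1.5 l_c t F_u ≤ 3.0 d t F_u; upper limit = 3.0 × 0.5 × 0.375 × 70 = 39.38 kips.
Edge bolt: l_c = 0.625 − 0.5625/2 = 0.3438 in → 1.5 × 0.3438 × 0.375 × 70 = 13.54 → r_n = 13.54 kips.
Interior bolts: l_c = 1.375 − 0.5625 = 0.8125 in → 1.5 × 0.8125 × 0.375 × 70 = 31.99 → r_n = 31.99 kips.
R_n = 1 × 13.54 + 3 × 31.99 = 109.5 kips.
Design strength φR_n = 0.75 × 109.5 = 82.1 kips.

82.1 kips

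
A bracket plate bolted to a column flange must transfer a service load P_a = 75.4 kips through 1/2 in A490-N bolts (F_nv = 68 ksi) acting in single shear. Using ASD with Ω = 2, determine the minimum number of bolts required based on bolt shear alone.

A_b = π·0.5²/4 = 0.1963 in².
Per-bolt allowable strength R_n/Ω = 68 × 0.1963 × 1 / 2 = 6.676 kips.
n ≥ 75.4 / 6.676 = 11.29 → use 12 bolts.

12 bolts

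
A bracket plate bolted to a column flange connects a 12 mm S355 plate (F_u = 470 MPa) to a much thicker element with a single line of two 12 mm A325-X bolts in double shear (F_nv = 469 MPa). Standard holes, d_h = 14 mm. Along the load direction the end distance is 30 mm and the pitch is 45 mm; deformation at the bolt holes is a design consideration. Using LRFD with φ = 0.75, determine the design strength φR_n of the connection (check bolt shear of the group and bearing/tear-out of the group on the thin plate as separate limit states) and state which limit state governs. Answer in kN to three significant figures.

Bolt shear: A_b = π·12²/4 = 113.1 mm²; R_n = 469 × 113.1 × 2 × 2 / 1000 = 212.2 kN → 0.75 × 212.2 = 159 kN.
Bearing (1.2 l_c t F_u ≤ 2.4 d t F_u): upper limit = 2.4·12·12·470 / 1000 = 162.4 kN.
  Edge l_c = 30 − 14/2 = 23 → r_n = 155.7 kN; interior l_c = 45 − 14 = 31 → r_n = 162.4 kN.
  R_n,bearing = 1·155.7 + 1·162.4 = 318.1 kN → 0.75 × 318.1 = 239 kN.
Bolt shear governs: 159 kN.

159 kN (bolt shear governs)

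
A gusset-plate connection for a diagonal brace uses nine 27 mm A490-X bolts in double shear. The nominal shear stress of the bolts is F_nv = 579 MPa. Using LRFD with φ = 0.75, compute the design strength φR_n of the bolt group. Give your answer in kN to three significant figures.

A_b = π × 27² / 4 = 572.6 mm².
R_n = F_nv · A_b · n · n_s = 579 × 572.6 × 9 × 2 / 1000 = 5967 kN.
Design strength φR_n = 0.75 × 5967 = 4480 kN.

4480 kN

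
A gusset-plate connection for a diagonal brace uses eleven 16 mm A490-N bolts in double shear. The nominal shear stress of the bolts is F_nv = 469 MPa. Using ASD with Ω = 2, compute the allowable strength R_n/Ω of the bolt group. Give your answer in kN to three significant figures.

1040 kN

A_b = π × 16² / 4 = 201.1 mm².
R_n = F_nv · A_b · n · n_s = 469 × 201.1 × 11 × 2 / 1000 = 2075 kN.
Allowable strength R_n/Ω = 2075 / 2 = 1040 kN.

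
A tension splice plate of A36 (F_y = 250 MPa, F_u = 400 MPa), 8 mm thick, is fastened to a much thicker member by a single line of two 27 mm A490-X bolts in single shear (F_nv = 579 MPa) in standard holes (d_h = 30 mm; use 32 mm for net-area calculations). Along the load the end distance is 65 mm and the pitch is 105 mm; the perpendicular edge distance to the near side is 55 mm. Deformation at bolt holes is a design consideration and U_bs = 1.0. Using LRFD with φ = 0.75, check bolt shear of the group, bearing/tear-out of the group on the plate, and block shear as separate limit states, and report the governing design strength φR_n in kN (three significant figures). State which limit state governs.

Bolt shear: A_b = π·27²/4 = 572.6 mm²; R_n = 579 × 572.6 × 2 × 1 / 1000 = 663 kN → 0.75 × 663 = 497 kN.
Bearing: edge l_c = 50, r_n = 192 kN; interior l_c = 75, r_n = 207.4 kN; R_n = 192 + 1·207.4 = 399.4 kN → 300 kN.
Block shear: A_gv = 1360, A_nv = 976, A_nt = 312 mm²; R_n = min(0.6F_uA_nv, 0.6F_yA_gv) + U_bs·F_u·A_nt = 328.8 kN → 247 kN.
Block shear governs: 247 kN.

247 kN (block shear governs)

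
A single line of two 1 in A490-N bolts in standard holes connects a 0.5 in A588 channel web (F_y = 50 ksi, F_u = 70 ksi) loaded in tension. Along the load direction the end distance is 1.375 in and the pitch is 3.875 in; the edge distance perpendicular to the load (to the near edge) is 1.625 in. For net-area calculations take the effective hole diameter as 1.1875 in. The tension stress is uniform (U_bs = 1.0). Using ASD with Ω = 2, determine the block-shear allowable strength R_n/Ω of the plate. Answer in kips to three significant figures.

54.5 kips

Shear plane L_v = 1.375 + 1·3.875 = 5.25 in; A_gv = 5.25 × 0.5 = 2.625 in².
A_nv = (5.25 − 1.5·1.1875) × 0.5 = 1.734 in².
A_nt = (1.625 − 0.5·1.1875) × 0.5 = 0.5156 in².
0.6 F_u A_nv = 72.84 kips; 0.6 F_y A_gv = 78.75 kips → shear rupture governs the shear term.
R_n = 72.84 + 1.0 × 70 × 0.5156 = 108.9 kips.
Allowable strength R_n/Ω = 108.9 / 2 = 54.5 kips.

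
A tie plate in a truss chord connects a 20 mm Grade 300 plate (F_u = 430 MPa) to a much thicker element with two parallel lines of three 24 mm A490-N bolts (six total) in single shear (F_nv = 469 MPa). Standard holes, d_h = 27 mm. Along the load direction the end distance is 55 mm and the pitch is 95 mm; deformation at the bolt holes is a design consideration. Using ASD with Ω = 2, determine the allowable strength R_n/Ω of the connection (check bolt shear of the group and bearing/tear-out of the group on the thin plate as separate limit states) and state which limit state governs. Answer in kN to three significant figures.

637 kN (bolt shear governs)

Bolt shear: A_b = π·24²/4 = 452.4 mm²; R_n = 469 × 452.4 × 6 × 1 / 1000 = 1273 kN → 1273 / 2 = 637 kN.
Bearing (1.2 l_c t F_u ≤ 2.4 d t F_u): upper limit = 2.4·24·20·430 / 1000 = 495.4 kN.
  Edge l_c = 55 − 27/2 = 41.5 → r_n = 428.3 kN; interior l_c = 95 − 27 = 68 → r_n = 495.4 kN.
  R_n,bearing = 2·428.3 + 4·495.4 = 2838 kN → 2838 / 2 = 1420 kN.
Bolt shear governs: 637 kN.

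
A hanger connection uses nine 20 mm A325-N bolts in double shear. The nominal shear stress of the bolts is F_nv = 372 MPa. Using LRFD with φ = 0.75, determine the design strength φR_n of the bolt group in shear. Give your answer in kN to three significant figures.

A_b = π × 20² / 4 = 314.2 mm².
R_n = F_nv · A_b · n · n_s = 372 × 314.2 × 9 × 2 / 1000 = 2104 kN.
Design strength φR_n = 0.75 × 2104 = 1580 kN.

1580 kN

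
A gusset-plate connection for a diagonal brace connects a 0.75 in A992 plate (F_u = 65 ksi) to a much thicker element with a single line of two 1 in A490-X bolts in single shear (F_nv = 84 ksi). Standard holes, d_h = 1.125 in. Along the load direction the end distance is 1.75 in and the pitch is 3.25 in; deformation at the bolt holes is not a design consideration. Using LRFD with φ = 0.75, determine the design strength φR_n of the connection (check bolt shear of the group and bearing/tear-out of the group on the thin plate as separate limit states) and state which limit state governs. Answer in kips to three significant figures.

Bolt shear: A_b = π·1²/4 = 0.7854 in²; R_n = 84 × 0.7854 × 2 × 1 = 131.9 kips → 0.75 × 131.9 = 99 kips.
Bearing (1.5 l_c t F_u ≤ 3.0 d t F_u): upper limit = 3.0·1·0.75·65 = 146.2 kips.
  Edge l_c = 1.75 − 1.125/2 = 1.188 → r_n = 86.84 kips; interior l_c = 3.25 − 1.125 = 2.125 → r_n = 146.2 kips.
  R_n,bearing = 1·86.84 + 1·146.2 = 233.1 kips → 0.75 × 233.1 = 175 kips.
Bolt shear governs: 99 kips.

99 kips (bolt shear governs)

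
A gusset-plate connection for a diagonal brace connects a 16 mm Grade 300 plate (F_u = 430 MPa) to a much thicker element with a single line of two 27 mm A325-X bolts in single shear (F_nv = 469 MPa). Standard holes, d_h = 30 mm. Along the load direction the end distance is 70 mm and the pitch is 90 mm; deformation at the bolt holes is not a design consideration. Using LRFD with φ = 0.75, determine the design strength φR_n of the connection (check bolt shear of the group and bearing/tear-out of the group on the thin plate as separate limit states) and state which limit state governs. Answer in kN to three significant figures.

403 kN (bolt shear governs)

Bolt shear: A_b = π·27²/4 = 572.6 mm²; R_n = 469 × 572.6 × 2 × 1 / 1000 = 537.1 kN → 0.75 × 537.1 = 403 kN.
Bearing (1.5 l_c t F_u ≤ 3.0 d t F_u): upper limit = 3.0·27·16·430 / 1000 = 557.3 kN.
  Edge l_c = 70 − 30/2 = 55 → r_n = 557.3 kN; interior l_c = 90 − 30 = 60 → r_n = 557.3 kN.
  R_n,bearing = 1·557.3 + 1·557.3 = 1115 kN → 0.75 × 1115 = 836 kN.
Bolt shear governs: 403 kN.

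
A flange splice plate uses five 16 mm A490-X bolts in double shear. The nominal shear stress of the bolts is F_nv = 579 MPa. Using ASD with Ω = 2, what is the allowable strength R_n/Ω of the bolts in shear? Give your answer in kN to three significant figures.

A_b = π × 16² / 4 = 201.1 mm².
R_n = F_nv · A_b · n · n_s = 579 × 201.1 × 5 × 2 / 1000 = 1164 kN.
Allowable strength R_n/Ω = 1164 / 2 = 582 kN.

582 kN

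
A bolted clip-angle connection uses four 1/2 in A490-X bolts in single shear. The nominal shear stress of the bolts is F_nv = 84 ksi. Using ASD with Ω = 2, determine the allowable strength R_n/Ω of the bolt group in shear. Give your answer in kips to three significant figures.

A_b = π × 0.5² / 4 = 0.1963 in².
R_n = F_nv · A_b · n · n_s = 84 × 0.1963 × 4 × 1 = 65.97 kips.
Allowable strength R_n/Ω = 65.97 / 2 = 33 kips.

33 kips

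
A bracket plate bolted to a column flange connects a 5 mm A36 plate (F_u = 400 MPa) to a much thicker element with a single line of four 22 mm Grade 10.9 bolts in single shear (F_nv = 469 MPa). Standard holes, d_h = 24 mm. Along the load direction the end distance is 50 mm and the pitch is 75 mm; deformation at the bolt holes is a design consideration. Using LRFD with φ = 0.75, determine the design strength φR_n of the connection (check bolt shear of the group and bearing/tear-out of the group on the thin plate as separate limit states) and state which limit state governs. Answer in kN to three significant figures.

306 kN (bearing governs)

Bolt shear: A_b = π·22²/4 = 380.1 mm²; R_n = 469 × 380.1 × 4 × 1 / 1000 = 713.1 kN → 0.75 × 713.1 = 535 kN.
Bearing (1.2 l_c t F_u ≤ 2.4 d t F_u): upper limit = 2.4·22·5·400 / 1000 = 105.6 kN.
  Edge l_c = 50 − 24/2 = 38 → r_n = 91.2 kN; interior l_c = 75 − 24 = 51 → r_n = 105.6 kN.
  R_n,bearing = 1·91.2 + 3·105.6 = 408 kN → 0.75 × 408 = 306 kN.
Bearing governs: 306 kN.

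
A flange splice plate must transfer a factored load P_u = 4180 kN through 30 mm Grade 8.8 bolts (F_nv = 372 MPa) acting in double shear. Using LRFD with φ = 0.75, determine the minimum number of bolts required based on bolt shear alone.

11 bolts

A_b = π·30²/4 = 706.9 mm².
Per-bolt design strength φR_n = 0.75 × 372 × 706.9 × 2 / 1000 = 394.4 kN.
n ≥ 4180 / 394.4 = 10.6 → use 11 bolts.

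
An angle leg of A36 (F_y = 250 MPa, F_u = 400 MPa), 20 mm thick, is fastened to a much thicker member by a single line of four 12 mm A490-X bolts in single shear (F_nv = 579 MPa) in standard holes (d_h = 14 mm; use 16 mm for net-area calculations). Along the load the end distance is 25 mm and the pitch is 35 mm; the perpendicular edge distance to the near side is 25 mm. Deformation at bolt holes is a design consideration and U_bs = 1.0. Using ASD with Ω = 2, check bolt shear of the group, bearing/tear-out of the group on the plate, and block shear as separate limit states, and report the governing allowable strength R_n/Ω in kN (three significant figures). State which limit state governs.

131 kN (bolt shear governs)

Bolt shear: A_b = π·12²/4 = 113.1 mm²; R_n = 579 × 113.1 × 4 × 1 / 1000 = 261.9 kN → 261.9 / 2 = 131 kN.
Bearing: edge l_c = 18, r_n = 172.8 kN; interior l_c = 21, r_n = 201.6 kN; R_n = 172.8 + 3·201.6 = 777.6 kN → 389 kN.
Block shear: A_gv = 2600, A_nv = 1480, A_nt = 340 mm²; R_n = min(0.6F_uA_nv, 0.6F_yA_gv) + U_bs·F_u·A_nt = 491.2 kN → 246 kN.
Bolt shear governs: 131 kN.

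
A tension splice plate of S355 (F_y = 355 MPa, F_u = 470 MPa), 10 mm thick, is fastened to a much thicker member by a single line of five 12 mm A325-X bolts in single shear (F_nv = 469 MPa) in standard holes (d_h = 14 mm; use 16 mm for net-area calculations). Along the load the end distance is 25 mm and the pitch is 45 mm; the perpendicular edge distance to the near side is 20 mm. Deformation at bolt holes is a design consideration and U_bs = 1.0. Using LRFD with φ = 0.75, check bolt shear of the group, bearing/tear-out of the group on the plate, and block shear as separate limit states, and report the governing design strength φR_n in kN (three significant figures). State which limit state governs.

199 kN (bolt shear governs)

Bolt shear: A_b = π·12²/4 = 113.1 mm²; R_n = 469 × 113.1 × 5 × 1 / 1000 = 265.2 kN → 0.75 × 265.2 = 199 kN.
Bearing: edge l_c = 18, r_n = 101.5 kN; interior l_c = 31, r_n = 135.4 kN; R_n = 101.5 + 4·135.4 = 643 kN → 482 kN.
Block shear: A_gv = 2050, A_nv = 1330, A_nt = 120 mm²; R_n = min(0.6F_uA_nv, 0.6F_yA_gv) + U_bs·F_u·A_nt = 431.5 kN → 324 kN.
Bolt shear governs: 199 kN.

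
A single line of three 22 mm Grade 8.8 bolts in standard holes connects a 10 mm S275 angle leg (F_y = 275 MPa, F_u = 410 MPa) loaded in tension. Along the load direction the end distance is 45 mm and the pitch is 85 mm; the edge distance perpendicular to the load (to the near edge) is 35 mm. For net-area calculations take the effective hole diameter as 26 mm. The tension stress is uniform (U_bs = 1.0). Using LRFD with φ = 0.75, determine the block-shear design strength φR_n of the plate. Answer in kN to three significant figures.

334 kN

Shear plane L_v = 45 + 2·85 = 215 mm; A_gv = 215 × 10 = 2150 mm².
A_nv = (215 − 2.5·26) × 10 = 1500 mm².
A_nt = (35 − 0.5·26) × 10 = 220 mm².
0.6 F_u A_nv = 369 kN; 0.6 F_y A_gv = 354.8 kN → shear yielding governs the shear term.
R_n = 354.8 + 1.0 × 410 × 220 / 1000 = 444.9 kN.
Design strength φR_n = 0.75 × 444.9 = 334 kN.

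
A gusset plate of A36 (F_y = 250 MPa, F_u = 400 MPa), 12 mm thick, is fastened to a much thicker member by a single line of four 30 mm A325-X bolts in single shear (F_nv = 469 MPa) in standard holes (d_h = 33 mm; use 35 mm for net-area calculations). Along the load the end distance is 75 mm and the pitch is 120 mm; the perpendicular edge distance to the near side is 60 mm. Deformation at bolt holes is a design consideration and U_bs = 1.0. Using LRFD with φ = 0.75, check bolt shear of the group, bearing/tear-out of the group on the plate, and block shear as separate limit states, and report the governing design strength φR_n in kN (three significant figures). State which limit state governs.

Bolt shear: A_b = π·30²/4 = 706.9 mm²; R_n = 469 × 706.9 × 4 × 1 / 1000 = 1326 kN → 0.75 × 1326 = 995 kN.
Bearing: edge l_c = 58.5, r_n = 337 kN; interior l_c = 87, r_n = 345.6 kN; R_n = 337 + 3·345.6 = 1374 kN → 1030 kN.
Block shear: A_gv = 5220, A_nv = 3750, A_nt = 510 mm²; R_n = min(0.6F_uA_nv, 0.6F_yA_gv) + U_bs·F_u·A_nt = 987 kN → 740 kN.
Block shear governs: 740 kN.

740 kN (block shear governs)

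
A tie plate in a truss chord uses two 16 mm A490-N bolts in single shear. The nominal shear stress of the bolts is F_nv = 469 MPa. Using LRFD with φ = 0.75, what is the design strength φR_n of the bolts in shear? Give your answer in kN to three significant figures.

A_b = π × 16² / 4 = 201.1 mm².
R_n = F_nv · A_b · n · n_s = 469 × 201.1 × 2 × 1 / 1000 = 188.6 kN.
Design strength φR_n = 0.75 × 188.6 = 141 kN.

141 kN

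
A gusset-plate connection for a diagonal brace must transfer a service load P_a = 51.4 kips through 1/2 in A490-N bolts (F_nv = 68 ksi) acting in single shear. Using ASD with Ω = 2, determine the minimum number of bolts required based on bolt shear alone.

8 bolts

A_b = π·0.5²/4 = 0.1963 in².
Per-bolt allowable strength R_n/Ω = 68 × 0.1963 × 1 / 2 = 6.676 kips.
n ≥ 51.4 / 6.676 = 7.699 → use 8 bolts.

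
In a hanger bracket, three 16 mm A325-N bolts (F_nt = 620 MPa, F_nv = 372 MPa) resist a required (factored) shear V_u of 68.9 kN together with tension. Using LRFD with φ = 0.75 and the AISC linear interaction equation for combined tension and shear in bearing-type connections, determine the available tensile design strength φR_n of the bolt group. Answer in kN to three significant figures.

A_b = π·16²/4 = 201.1 mm²; f_rv = 68.9 × 1000 / (3 × 201.1) = 114.2 MPa.
F'_nt = 1.3 F_nt − (F_nt / φF_nv) f_rv = 1.3·620 − (620/(0.75·372))·114.2 = 552.2 MPa, capped at F_nt → F'_nt = 552.2 MPa.
R_n = F'_nt · A_b · n = 552.2 × 201.1 × 3 / 1000 = 333.1 kN.
Design strength φR_n = 0.75 × 333.1 = 250 kN.

250 kN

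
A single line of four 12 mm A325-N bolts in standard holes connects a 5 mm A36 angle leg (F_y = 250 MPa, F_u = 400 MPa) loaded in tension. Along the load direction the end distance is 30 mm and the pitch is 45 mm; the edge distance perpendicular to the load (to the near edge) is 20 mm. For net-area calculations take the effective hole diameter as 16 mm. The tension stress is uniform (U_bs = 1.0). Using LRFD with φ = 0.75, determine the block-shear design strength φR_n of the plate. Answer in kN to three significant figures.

Shear plane L_v = 30 + 3·45 = 165 mm; A_gv = 165 × 5 = 825 mm².
A_nv = (165 − 3.5·16) × 5 = 545 mm².
A_nt = (20 − 0.5·16) × 5 = 60 mm².
0.6 F_u A_nv = 130.8 kN; 0.6 F_y A_gv = 123.8 kN → shear yielding governs the shear term.
R_n = 123.8 + 1.0 × 400 × 60 / 1000 = 147.8 kN.
Design strength φR_n = 0.75 × 147.8 = 111 kN.

111 kN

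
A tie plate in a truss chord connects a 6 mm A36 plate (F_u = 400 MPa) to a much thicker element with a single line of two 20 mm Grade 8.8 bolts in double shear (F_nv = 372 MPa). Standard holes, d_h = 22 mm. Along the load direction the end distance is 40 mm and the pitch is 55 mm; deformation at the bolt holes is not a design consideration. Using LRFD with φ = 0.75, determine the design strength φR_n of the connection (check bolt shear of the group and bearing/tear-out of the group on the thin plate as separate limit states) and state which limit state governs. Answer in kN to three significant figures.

167 kN (bearing governs)

Bolt shear: A_b = π·20²/4 = 314.2 mm²; R_n = 372 × 314.2 × 2 × 2 / 1000 = 467.5 kN → 0.75 × 467.5 = 351 kN.
Bearing (1.5 l_c t F_u ≤ 3.0 d t F_u): upper limit = 3.0·20·6·400 / 1000 = 144 kN.
  Edge l_c = 40 − 22/2 = 29 → r_n = 104.4 kN; interior l_c = 55 − 22 = 33 → r_n = 118.8 kN.
  R_n,bearing = 1·104.4 + 1·118.8 = 223.2 kN → 0.75 × 223.2 = 167 kN.
Bearing governs: 167 kN.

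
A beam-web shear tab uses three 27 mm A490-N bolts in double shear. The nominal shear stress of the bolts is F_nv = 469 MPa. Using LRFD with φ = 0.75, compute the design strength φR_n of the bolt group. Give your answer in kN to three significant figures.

A_b = π × 27² / 4 = 572.6 mm².
R_n = F_nv · A_b · n · n_s = 469 × 572.6 × 3 × 2 / 1000 = 1611 kN.
Design strength φR_n = 0.75 × 1611 = 1210 kN.

1210 kN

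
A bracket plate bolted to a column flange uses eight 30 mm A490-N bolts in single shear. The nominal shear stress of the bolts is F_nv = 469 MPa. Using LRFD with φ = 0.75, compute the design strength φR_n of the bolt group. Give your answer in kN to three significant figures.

A_b = π × 30² / 4 = 706.9 mm².
R_n = F_nv · A_b · n · n_s = 469 × 706.9 × 8 × 1 / 1000 = 2652 kN.
Design strength φR_n = 0.75 × 2652 = 1990 kN.

1990 kN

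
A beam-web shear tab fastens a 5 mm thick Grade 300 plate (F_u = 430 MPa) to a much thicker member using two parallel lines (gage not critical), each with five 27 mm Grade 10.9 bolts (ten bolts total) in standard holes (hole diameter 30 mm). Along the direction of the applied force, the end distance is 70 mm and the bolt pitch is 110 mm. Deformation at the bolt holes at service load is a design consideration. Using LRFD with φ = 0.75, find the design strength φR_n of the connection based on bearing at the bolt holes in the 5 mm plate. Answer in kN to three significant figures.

1040 kN

Per bolt r_n = 1.2 l_c t F_u ≤ 2.4 d t F_u; upper limit = 2.4 × 27 × 5 × 430 / 1000 = 139.3 kN.
Edge bolt: l_c = 70 − 30/2 = 55 mm → 1.2 × 55 × 5 × 430 / 1000 = 141.9 → r_n = 139.3 kN.
Interior bolts: l_c = 110 − 30 = 80 mm → 1.2 × 80 × 5 × 430 / 1000 = 206.4 → r_n = 139.3 kN.
R_n = 2 × 139.3 + 8 × 139.3 = 1393 kN.
Design strength φR_n = 0.75 × 1393 = 1040 kN.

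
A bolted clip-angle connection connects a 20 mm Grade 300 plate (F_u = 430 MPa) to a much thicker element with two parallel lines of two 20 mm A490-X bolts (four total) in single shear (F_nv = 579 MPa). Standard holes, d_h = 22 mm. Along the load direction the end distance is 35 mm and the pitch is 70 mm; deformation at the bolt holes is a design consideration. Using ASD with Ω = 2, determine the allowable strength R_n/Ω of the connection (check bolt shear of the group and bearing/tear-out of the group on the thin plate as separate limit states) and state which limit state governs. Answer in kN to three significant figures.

364 kN (bolt shear governs)

Bolt shear: A_b = π·20²/4 = 314.2 mm²; R_n = 579 × 314.2 × 4 × 1 / 1000 = 727.6 kN → 727.6 / 2 = 364 kN.
Bearing (1.2 l_c t F_u ≤ 2.4 d t F_u): upper limit = 2.4·20·20·430 / 1000 = 412.8 kN.
  Edge l_c = 35 − 22/2 = 24 → r_n = 247.7 kN; interior l_c = 70 − 22 = 48 → r_n = 412.8 kN.
  R_n,bearing = 2·247.7 + 2·412.8 = 1321 kN → 1321 / 2 = 660 kN.
Bolt shear governs: 364 kN.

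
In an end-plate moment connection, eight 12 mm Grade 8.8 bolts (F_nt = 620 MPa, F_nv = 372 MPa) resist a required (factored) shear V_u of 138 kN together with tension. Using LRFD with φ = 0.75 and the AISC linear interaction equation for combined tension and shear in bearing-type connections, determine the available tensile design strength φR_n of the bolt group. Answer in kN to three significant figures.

A_b = π·12²/4 = 113.1 mm²; f_rv = 138 × 1000 / (8 × 113.1) = 152.5 MPa.
F'_nt = 1.3 F_nt − (F_nt / φF_nv) f_rv = 1.3·620 − (620/(0.75·372))·152.5 = 467.1 MPa, capped at F_nt → F'_nt = 467.1 MPa.
R_n = F'_nt · A_b · n = 467.1 × 113.1 × 8 / 1000 = 422.6 kN.
Design strength φR_n = 0.75 × 422.6 = 317 kN.

317 kN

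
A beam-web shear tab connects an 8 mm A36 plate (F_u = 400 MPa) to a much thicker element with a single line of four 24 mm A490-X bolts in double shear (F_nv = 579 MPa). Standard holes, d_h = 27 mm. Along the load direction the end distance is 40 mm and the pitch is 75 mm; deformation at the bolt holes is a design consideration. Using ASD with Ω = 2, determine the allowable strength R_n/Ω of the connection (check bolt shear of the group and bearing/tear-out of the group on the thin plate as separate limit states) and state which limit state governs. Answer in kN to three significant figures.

327 kN (bearing governs)

Bolt shear: A_b = π·24²/4 = 452.4 mm²; R_n = 579 × 452.4 × 4 × 2 / 1000 = 2095 kN → 2095 / 2 = 1050 kN.
Bearing (1.2 l_c t F_u ≤ 2.4 d t F_u): upper limit = 2.4·24·8·400 / 1000 = 184.3 kN.
  Edge l_c = 40 − 27/2 = 26.5 → r_n = 101.8 kN; interior l_c = 75 − 27 = 48 → r_n = 184.3 kN.
  R_n,bearing = 1·101.8 + 3·184.3 = 654.7 kN → 654.7 / 2 = 327 kN.
Bearing governs: 327 kN.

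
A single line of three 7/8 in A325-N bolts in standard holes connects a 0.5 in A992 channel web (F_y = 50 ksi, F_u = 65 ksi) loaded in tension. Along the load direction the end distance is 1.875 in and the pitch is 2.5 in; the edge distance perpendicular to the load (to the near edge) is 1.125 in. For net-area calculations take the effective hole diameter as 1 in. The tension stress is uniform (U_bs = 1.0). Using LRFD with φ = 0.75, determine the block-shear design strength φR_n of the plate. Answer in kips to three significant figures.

Shear plane L_v = 1.875 + 2·2.5 = 6.875 in; A_gv = 6.875 × 0.5 = 3.438 in².
A_nv = (6.875 − 2.5·1) × 0.5 = 2.188 in².
A_nt = (1.125 − 0.5·1) × 0.5 = 0.3125 in².
0.6 F_u A_nv = 85.31 kips; 0.6 F_y A_gv = 103.1 kips → shear rupture governs the shear term.
R_n = 85.31 + 1.0 × 65 × 0.3125 = 105.6 kips.
Design strength φR_n = 0.75 × 105.6 = 79.2 kips.

79.2 kips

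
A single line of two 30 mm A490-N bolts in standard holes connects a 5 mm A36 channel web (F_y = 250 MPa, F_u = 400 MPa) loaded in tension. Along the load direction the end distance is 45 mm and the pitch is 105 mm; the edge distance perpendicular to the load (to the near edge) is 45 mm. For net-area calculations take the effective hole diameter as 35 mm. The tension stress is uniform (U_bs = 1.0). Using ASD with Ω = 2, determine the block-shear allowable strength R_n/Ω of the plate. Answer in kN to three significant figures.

Shear plane L_v = 45 + 1·105 = 150 mm; A_gv = 150 × 5 = 750 mm².
A_nv = (150 − 1.5·35) × 5 = 487.5 mm².
A_nt = (45 − 0.5·35) × 5 = 137.5 mm².
0.6 F_u A_nv = 117 kN; 0.6 F_y A_gv = 112.5 kN → shear yielding governs the shear term.
R_n = 112.5 + 1.0 × 400 × 137.5 / 1000 = 167.5 kN.
Allowable strength R_n/Ω = 167.5 / 2 = 83.8 kN.

83.8 kN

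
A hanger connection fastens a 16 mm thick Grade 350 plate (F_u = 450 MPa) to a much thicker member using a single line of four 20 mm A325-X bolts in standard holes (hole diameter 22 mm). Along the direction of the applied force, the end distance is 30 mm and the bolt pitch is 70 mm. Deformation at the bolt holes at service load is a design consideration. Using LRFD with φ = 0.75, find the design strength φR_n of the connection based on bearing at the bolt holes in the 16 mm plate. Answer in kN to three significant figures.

Per bolt r_n = 1.2 l_c t F_u ≤ 2.4 d t F_u; upper limit = 2.4 × 20 × 16 × 450 / 1000 = 345.6 kN.
Edge bolt: l_c = 30 − 22/2 = 19 mm → 1.2 × 19 × 16 × 450 / 1000 = 164.2 → r_n = 164.2 kN.
Interior bolts: l_c = 70 − 22 = 48 mm → 1.2 × 48 × 16 × 450 / 1000 = 414.7 → r_n = 345.6 kN.
R_n = 1 × 164.2 + 3 × 345.6 = 1201 kN.
Design strength φR_n = 0.75 × 1201 = 901 kN.

901 kN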